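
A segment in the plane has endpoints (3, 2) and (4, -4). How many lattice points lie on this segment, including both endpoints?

The number of lattice points on a segment between lattice points is gcd(|Δx|,|Δy|) + 1 = gcd(1,6) + 1 = 1 + 1 = 2.

2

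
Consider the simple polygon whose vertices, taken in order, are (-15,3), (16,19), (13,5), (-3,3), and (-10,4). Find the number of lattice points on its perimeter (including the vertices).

The number of boundary lattice points is Σ gcd(|Δx|,|Δy|) = gcd(31,16) + gcd(3,14) + gcd(16,2) + gcd(7,1) + gcd(5,1) = 1+1+2+1+1 = 6.

6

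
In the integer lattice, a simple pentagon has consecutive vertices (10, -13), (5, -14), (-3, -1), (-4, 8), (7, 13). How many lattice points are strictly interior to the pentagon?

238

The shoelace formula gives twice the area as |(10·(-14) − 5·(-13)) + (5·(-1) − (-3)·(-14)) + ((-3)·8 − (-4)·(-1)) + ((-4)·13 − 7·8) + (7·(-13) − 10·13)| = 479, so the area is 479/2.
Summing gcd(|Δx|,|Δy|) over the edges gives the boundary count: gcd(5,1) + gcd(8,13) + gcd(1,9) + gcd(11,5) + gcd(3,26) = 1+1+1+1+1 = 5.
Pick's theorem gives I = A − B/2 + 1 = 479/2 − 5/2 + 1 = 238.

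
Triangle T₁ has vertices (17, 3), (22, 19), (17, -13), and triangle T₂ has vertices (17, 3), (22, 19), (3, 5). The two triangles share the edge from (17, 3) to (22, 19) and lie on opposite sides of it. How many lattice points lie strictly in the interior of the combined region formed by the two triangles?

The union is the simple quadrilateral with vertices (17, 3), (17, -13), (22, 19), (3, 5) in order.
The shoelace formula gives twice the area as |(17·(-13) − 17·3) + (17·19 − 22·(-13)) + (22·5 − 3·19) + (3·3 − 17·5)| = 314, so the area is 157.
Along each edge there are gcd(|Δx|,|Δy|)+1 lattice points, so counting each shared vertex once the boundary has gcd(0,16) + gcd(5,32) + gcd(19,14) + gcd(14,2) = 16+1+1+2 = 20.
By Pick's theorem I = A − B/2 + 1 = 157 − 20/2 + 1 = 148.

148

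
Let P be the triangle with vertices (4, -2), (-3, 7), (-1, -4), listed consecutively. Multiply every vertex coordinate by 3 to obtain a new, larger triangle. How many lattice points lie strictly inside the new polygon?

Using the shoelace formula, 2A = |(4·7 − (-3)·(-2)) + ((-3)·(-4) − (-1)·7) + ((-1)·(-2) − 4·(-4))| = 59, so the area is 29.5.
Along each edge there are gcd(|Δx|,|Δy|)+1 lattice points, so counting each shared vertex once the boundary has gcd(7,9) + gcd(2,11) + gcd(5,2) = 1+1+1 = 3.
Scaling by 3 multiplies the area by 3² = 9 (so the new area is 265.5) and multiplies the boundary lattice-point count by 3, giving 9.
By Pick's theorem, the interior count of the dilated polygon is 265.5 − 9/2 + 1 = 262.

262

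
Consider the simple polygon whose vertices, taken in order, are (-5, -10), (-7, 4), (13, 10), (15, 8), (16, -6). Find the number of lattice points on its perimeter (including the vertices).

The number of boundary lattice points is Σ gcd(|Δx|,|Δy|) = gcd(2,14) + gcd(20,6) + gcd(2,2) + gcd(1,14) + gcd(21,4) = 2+2+2+1+1 = 8.

8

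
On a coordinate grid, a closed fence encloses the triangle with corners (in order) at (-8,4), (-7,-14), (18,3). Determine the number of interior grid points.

By the shoelace formula, twice the signed area is |((-8)·(-14) − (-7)·4) + ((-7)·3 − 18·(-14)) + (18·4 − (-8)·3)| = 467, so the area is 467/2.
Summing gcd(|Δx|,|Δy|) over the edges gives the boundary count: gcd(1,18) + gcd(25,17) + gcd(26,1) = 1+1+1 = 3.
By Pick's theorem A = I + B/2 − 1, so I = 467/2 − 3/2 + 1 = 233.

233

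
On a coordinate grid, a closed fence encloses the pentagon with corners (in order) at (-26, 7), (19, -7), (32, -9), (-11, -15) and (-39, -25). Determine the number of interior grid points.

853

Using the shoelace formula, 2A = |((-26)·(-7) − 19·7) + (19·(-9) − 32·(-7)) + (32·(-15) − (-11)·(-9)) + ((-11)·(-25) − (-39)·(-15)) + ((-39)·7 − (-26)·(-25))| = 1710, so the area is 855.
Summing gcd(|Δx|,|Δy|) over the edges gives the boundary count: gcd(45,14) + gcd(13,2) + gcd(43,6) + gcd(28,10) + gcd(13,32) = 1+1+1+2+1 = 6.
By Pick's theorem A = I + B/2 − 1, so I = 855 − 6/2 + 1 = 853.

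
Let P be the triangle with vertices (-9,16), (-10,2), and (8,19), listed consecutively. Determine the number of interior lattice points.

117

By the shoelace formula, twice the signed area is |((-9)·2 − (-10)·16) + ((-10)·19 − 8·2) + (8·16 − (-9)·19)| = 235, so the area is 117.5.
The number of boundary lattice points is Σ gcd(|Δx|,|Δy|) = gcd(1,14) + gcd(18,17) + gcd(17,3) = 1+1+1 = 3.
Pick's theorem gives I = A − B/2 + 1 = 117.5 − 3/2 + 1 = 117.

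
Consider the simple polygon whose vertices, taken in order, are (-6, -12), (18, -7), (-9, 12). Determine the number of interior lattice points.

294

Using the shoelace formula, 2A = |[(-6)·(-7) − 18·(-12)] + [18·12 − (-9)·(-7)] + [(-9)·(-12) − (-6)·12]| = 591, so the area is 295.5.
The number of boundary lattice points is Σ gcd(|Δx|,|Δy|) = gcd(24,5) + gcd(27,19) + gcd(3,24) = 1+1+3 = 5.
Pick's theorem gives I = A − B/2 + 1 = 295.5 − 5/2 + 1 = 294.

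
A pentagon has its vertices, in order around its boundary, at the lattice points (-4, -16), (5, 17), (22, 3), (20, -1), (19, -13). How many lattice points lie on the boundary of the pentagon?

8

Summing gcd(|Δx|,|Δy|) over the edges gives the boundary count: gcd(9,33) + gcd(17,14) + gcd(2,4) + gcd(1,12) + gcd(23,3) = 3+1+2+1+1 = 8.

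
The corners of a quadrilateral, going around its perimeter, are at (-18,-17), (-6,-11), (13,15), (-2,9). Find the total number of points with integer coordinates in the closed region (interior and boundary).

253

The shoelace formula gives twice the area as |[(-18)·(-11) − (-6)·(-17)] + [(-6)·15 − 13·(-11)] + [13·9 − (-2)·15] + [(-2)·(-17) − (-18)·9]| = 492, so the area is 246.
Along each edge there are gcd(|Δx|,|Δy|)+1 lattice points, so counting each shared vertex once the boundary has gcd(12,6) + gcd(19,26) + gcd(15,6) + gcd(16,26) = 6+1+3+2 = 12.
Pick's theorem gives I = A − B/2 + 1 = 246 − 12/2 + 1 = 241, so the closed region contains I + B = 241 + 12 = 253 lattice points.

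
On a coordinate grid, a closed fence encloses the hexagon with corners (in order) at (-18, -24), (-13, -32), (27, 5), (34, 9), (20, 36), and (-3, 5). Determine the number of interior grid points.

1273

The shoelace formula gives twice the area as |[(-18)·(-32) − (-13)·(-24)] + [(-13)·5 − 27·(-32)] + [27·9 − 34·5] + [34·36 − 20·9] + [20·5 − (-3)·36] + [(-3)·(-24) − (-18)·5]| = 2550, so the area is 1275.
The number of boundary lattice points is Σ gcd(|Δx|,|Δy|) = gcd(5,8) + gcd(40,37) + gcd(7,4) + gcd(14,27) + gcd(23,31) + gcd(15,29) = 1+1+1+1+1+1 = 6.
By Pick's theorem A = I + B/2 − 1, so I = 1275 − 6/2 + 1 = 1273.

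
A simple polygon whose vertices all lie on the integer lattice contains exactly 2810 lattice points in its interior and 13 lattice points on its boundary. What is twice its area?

5631

Pick's theorem states A = I + B/2 − 1, so A = 2810 + 13/2 − 1 = 5631/2.
Hence 2A = 5631.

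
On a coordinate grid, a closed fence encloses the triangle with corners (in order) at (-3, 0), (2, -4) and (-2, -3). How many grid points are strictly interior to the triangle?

The shoelace formula gives twice the area as |[(-3)·(-4) − 2·0] + [2·(-3) − (-2)·(-4)] + [(-2)·0 − (-3)·(-3)]| = 11, so the area is 11/2.
The number of boundary lattice points is Σ gcd(|Δx|,|Δy|) = gcd(5,4) + gcd(4,1) + gcd(1,3) = 1+1+1 = 3.
Pick's theorem gives I = A − B/2 + 1 = 11/2 − 3/2 + 1 = 5.

5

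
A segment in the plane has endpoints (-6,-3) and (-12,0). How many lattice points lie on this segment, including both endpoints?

The number of lattice points on a segment between lattice points is gcd(|Δx|,|Δy|) + 1 = gcd(6,3) + 1 = 3 + 1 = 4.

4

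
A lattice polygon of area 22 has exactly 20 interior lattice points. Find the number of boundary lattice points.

Pick's theorem gives A = I + B/2 − 1, so B = 2(A − I + 1) = 2(22 − 20 + 1) = 6.

6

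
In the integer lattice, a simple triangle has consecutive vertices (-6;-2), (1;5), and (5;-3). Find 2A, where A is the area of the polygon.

By the shoelace formula, twice the signed area is |[(-6)·5 − 1·(-2)] + [1·(-3) − 5·5] + [5·(-2) − (-6)·(-3)]| = 84, so the area is 42.

84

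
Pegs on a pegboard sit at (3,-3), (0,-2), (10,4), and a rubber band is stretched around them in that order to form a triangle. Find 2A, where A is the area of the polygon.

28

By the shoelace formula, twice the signed area is |(3·(-2) − 0·(-3)) + (0·4 − 10·(-2)) + (10·(-3) − 3·4)| = 28, so the area is 14.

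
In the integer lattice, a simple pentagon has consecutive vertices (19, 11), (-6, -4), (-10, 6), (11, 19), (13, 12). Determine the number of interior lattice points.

267

The shoelace formula gives twice the area as |[19·(-4) − (-6)·11] + [(-6)·6 − (-10)·(-4)] + [(-10)·19 − 11·6] + [11·12 − 13·19] + [13·11 − 19·12]| = 542, so the area is 271.
Summing gcd(|Δx|,|Δy|) over the edges gives the boundary count: gcd(25,15) + gcd(4,10) + gcd(21,13) + gcd(2,7) + gcd(6,1) = 5+2+1+1+1 = 10.
Pick's theorem gives I = A − B/2 + 1 = 271 − 10/2 + 1 = 267.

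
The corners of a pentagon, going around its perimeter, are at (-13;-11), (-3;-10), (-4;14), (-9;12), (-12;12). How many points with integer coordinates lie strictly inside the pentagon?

By the shoelace formula, twice the signed area is |[(-13)·(-10) − (-3)·(-11)] + [(-3)·14 − (-4)·(-10)] + [(-4)·12 − (-9)·14] + [(-9)·12 − (-12)·12] + [(-12)·(-11) − (-13)·12]| = 417, so the area is 417/2.
Along each edge there are gcd(|Δx|,|Δy|)+1 lattice points, so counting each shared vertex once the boundary has gcd(10,1) + gcd(1,24) + gcd(5,2) + gcd(3,0) + gcd(1,23) = 1+1+1+3+1 = 7.
Pick's theorem gives I = A − B/2 + 1 = 417/2 − 7/2 + 1 = 206.

206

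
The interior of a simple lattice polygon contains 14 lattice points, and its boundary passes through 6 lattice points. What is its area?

Pick's theorem states A = I + B/2 − 1, so A = 14 + 6/2 − 1 = 16.

16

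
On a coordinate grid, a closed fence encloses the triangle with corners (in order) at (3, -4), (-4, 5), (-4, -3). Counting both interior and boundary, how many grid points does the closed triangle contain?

34

By the shoelace formula, twice the signed area is |(3·5 − (-4)·(-4)) + ((-4)·(-3) − (-4)·5) + ((-4)·(-4) − 3·(-3))| = 56, so the area is 28.
The number of boundary lattice points is Σ gcd(|Δx|,|Δy|) = gcd(7,9) + gcd(0,8) + gcd(7,1) = 1+8+1 = 10.
Pick's theorem gives I = A − B/2 + 1 = 28 − 10/2 + 1 = 24, so the closed region contains I + B = 24 + 10 = 34 lattice points.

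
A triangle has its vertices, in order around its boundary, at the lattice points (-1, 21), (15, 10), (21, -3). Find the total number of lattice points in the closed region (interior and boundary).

74

Using the shoelace formula, 2A = |[(-1)·10 − 15·21] + [15·(-3) − 21·10] + [21·21 − (-1)·(-3)]| = 142, so the area is 71.
Along each edge there are gcd(|Δx|,|Δy|)+1 lattice points, so counting each shared vertex once the boundary has gcd(16,11) + gcd(6,13) + gcd(22,24) = 1+1+2 = 4.
Pick's theorem gives I = A − B/2 + 1 = 71 − 4/2 + 1 = 70, so the closed region contains I + B = 70 + 4 = 74 lattice points.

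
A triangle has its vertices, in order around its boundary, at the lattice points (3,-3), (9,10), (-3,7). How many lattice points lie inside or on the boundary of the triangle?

Using the shoelace formula, 2A = |(3·10 − 9·(-3)) + (9·7 − (-3)·10) + ((-3)·(-3) − 3·7)| = 138, so the area is 69.
The number of boundary lattice points is Σ gcd(|Δx|,|Δy|) = gcd(6,13) + gcd(12,3) + gcd(6,10) = 1+3+2 = 6.
Pick's theorem gives I = A − B/2 + 1 = 69 − 6/2 + 1 = 67, so the closed region contains I + B = 67 + 6 = 73 lattice points.

73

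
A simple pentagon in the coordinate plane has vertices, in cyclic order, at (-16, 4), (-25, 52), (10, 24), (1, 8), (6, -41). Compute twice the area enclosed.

2517

By the shoelace formula, twice the signed area is |((-16)·52 − (-25)·4) + ((-25)·24 − 10·52) + (10·8 − 1·24) + (1·(-41) − 6·8) + (6·4 − (-16)·(-41))| = 2517, so the area is 1258.5.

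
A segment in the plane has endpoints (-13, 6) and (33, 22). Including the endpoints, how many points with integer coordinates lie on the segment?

3

The number of lattice points on a segment between lattice points is gcd(|Δx|,|Δy|) + 1 = gcd(46,16) + 1 = 2 + 1 = 3.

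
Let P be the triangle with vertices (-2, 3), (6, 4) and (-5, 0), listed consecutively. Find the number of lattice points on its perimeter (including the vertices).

Summing gcd(|Δx|,|Δy|) over the edges gives the boundary count: gcd(8,1) + gcd(11,4) + gcd(3,3) = 1+1+3 = 5.

5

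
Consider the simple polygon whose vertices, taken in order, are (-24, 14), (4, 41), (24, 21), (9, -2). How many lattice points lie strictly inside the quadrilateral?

1039

By the shoelace formula, twice the signed area is |[(-24)·41 − 4·14] + [4·21 − 24·41] + [24·(-2) − 9·21] + [9·14 − (-24)·(-2)]| = 2099, so the area is 1049.5.
The number of boundary lattice points is Σ gcd(|Δx|,|Δy|) = gcd(28,27) + gcd(20,20) + gcd(15,23) + gcd(33,16) = 1+20+1+1 = 23.
Pick's theorem gives I = A − B/2 + 1 = 1049.5 − 23/2 + 1 = 1039.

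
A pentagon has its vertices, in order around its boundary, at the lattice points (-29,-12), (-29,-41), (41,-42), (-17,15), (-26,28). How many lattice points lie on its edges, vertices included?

The number of boundary lattice points is Σ gcd(|Δx|,|Δy|) = gcd(0,29) + gcd(70,1) + gcd(58,57) + gcd(9,13) + gcd(3,40) = 29+1+1+1+1 = 33.

33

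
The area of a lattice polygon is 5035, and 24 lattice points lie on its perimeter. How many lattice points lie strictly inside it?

5024

Pick's theorem A = I + B/2 − 1 rearranges to I = A − B/2 + 1 = 5035 − 24/2 + 1 = 5024.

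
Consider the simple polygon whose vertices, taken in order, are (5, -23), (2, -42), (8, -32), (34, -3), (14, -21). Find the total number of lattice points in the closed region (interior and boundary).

146

The shoelace formula gives twice the area as |[5·(-42) − 2·(-23)] + [2·(-32) − 8·(-42)] + [8·(-3) − 34·(-32)] + [34·(-21) − 14·(-3)] + [14·(-23) − 5·(-21)]| = 283, so the area is 283/2.
The number of boundary lattice points is Σ gcd(|Δx|,|Δy|) = gcd(3,19) + gcd(6,10) + gcd(26,29) + gcd(20,18) + gcd(9,2) = 1+2+1+2+1 = 7.
Pick's theorem gives I = A − B/2 + 1 = 283/2 − 7/2 + 1 = 139, so the closed region contains I + B = 139 + 7 = 146 lattice points.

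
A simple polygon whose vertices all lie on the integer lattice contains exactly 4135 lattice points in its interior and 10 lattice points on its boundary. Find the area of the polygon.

Pick's theorem states A = I + B/2 − 1, so A = 4135 + 10/2 − 1 = 4139.

4139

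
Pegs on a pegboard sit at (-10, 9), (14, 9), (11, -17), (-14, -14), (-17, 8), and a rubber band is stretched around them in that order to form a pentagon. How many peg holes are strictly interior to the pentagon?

By the shoelace formula, twice the signed area is |[(-10)·9 − 14·9] + [14·(-17) − 11·9] + [11·(-14) − (-14)·(-17)] + [(-14)·8 − (-17)·(-14)] + [(-17)·9 − (-10)·8]| = 1368, so the area is 684.
Summing gcd(|Δx|,|Δy|) over the edges gives the boundary count: gcd(24,0) + gcd(3,26) + gcd(25,3) + gcd(3,22) + gcd(7,1) = 24+1+1+1+1 = 28.
By Pick's theorem A = I + B/2 − 1, so I = 684 − 28/2 + 1 = 671.

671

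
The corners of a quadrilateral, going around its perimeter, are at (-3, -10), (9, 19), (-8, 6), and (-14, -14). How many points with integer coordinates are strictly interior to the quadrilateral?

265

The shoelace formula gives twice the area as |((-3)·19 − 9·(-10)) + (9·6 − (-8)·19) + ((-8)·(-14) − (-14)·6) + ((-14)·(-10) − (-3)·(-14))| = 533, so the area is 266.5.
Summing gcd(|Δx|,|Δy|) over the edges gives the boundary count: gcd(12,29) + gcd(17,13) + gcd(6,20) + gcd(11,4) = 1+1+2+1 = 5.
Pick's theorem gives I = A − B/2 + 1 = 266.5 − 5/2 + 1 = 265.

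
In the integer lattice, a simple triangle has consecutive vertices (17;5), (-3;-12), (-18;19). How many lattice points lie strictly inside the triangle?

Using the shoelace formula, 2A = |(17·(-12) − (-3)·5) + ((-3)·19 − (-18)·(-12)) + ((-18)·5 − 17·19)| = 875, so the area is 437.5.
Summing gcd(|Δx|,|Δy|) over the edges gives the boundary count: gcd(20,17) + gcd(15,31) + gcd(35,14) = 1+1+7 = 9.
By Pick's theorem A = I + B/2 − 1, so I = 437.5 − 9/2 + 1 = 434.

434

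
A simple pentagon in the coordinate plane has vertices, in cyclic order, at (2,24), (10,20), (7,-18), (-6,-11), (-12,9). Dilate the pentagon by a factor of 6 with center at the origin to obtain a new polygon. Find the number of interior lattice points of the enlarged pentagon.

21520

The shoelace formula gives twice the area as |(2·20 − 10·24) + (10·(-18) − 7·20) + (7·(-11) − (-6)·(-18)) + ((-6)·9 − (-12)·(-11)) + ((-12)·24 − 2·9)| = 1197, so the area is 1197/2.
Summing gcd(|Δx|,|Δy|) over the edges gives the boundary count: gcd(8,4) + gcd(3,38) + gcd(13,7) + gcd(6,20) + gcd(14,15) = 4+1+1+2+1 = 9.
Scaling by 6 multiplies the area by 6² = 36 (so the new area is 21546) and multiplies the boundary lattice-point count by 6, giving 54.
By Pick's theorem, the interior count of the dilated polygon is 21546 − 54/2 + 1 = 21520.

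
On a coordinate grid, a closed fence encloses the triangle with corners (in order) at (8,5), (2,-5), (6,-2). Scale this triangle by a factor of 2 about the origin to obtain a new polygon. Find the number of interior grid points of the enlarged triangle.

41

By the shoelace formula, twice the signed area is |[8·(-5) − 2·5] + [2·(-2) − 6·(-5)] + [6·5 − 8·(-2)]| = 22, so the area is 11.
Along each edge there are gcd(|Δx|,|Δy|)+1 lattice points, so counting each shared vertex once the boundary has gcd(6,10) + gcd(4,3) + gcd(2,7) = 2+1+1 = 4.
Scaling by 2 multiplies the area by 2² = 4 (so the new area is 44) and multiplies the boundary lattice-point count by 2, giving 8.
By Pick's theorem, the interior count of the dilated polygon is 44 − 8/2 + 1 = 41.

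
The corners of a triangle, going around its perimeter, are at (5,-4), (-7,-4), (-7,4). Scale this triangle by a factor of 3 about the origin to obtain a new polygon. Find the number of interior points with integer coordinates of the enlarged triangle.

397

Using the shoelace formula, 2A = |(5·(-4) − (-7)·(-4)) + ((-7)·4 − (-7)·(-4)) + ((-7)·(-4) − 5·4)| = 96, so the area is 48.
Summing gcd(|Δx|,|Δy|) over the edges gives the boundary count: gcd(12,0) + gcd(0,8) + gcd(12,8) = 12+8+4 = 24.
Scaling by 3 multiplies the area by 3² = 9 (so the new area is 432) and multiplies the boundary lattice-point count by 3, giving 72.
By Pick's theorem, the interior count of the dilated polygon is 432 − 72/2 + 1 = 397.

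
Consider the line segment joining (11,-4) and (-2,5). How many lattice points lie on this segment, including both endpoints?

2

The number of lattice points on a segment between lattice points is gcd(|Δx|,|Δy|) + 1 = gcd(13,9) + 1 = 1 + 1 = 2.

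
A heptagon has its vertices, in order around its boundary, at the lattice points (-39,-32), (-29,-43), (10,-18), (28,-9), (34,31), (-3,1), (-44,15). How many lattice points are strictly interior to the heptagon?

2697

The shoelace formula gives twice the area as |((-39)·(-43) − (-29)·(-32)) + ((-29)·(-18) − 10·(-43)) + (10·(-9) − 28·(-18)) + (28·31 − 34·(-9)) + (34·1 − (-3)·31) + ((-3)·15 − (-44)·1) + ((-44)·(-32) − (-39)·15)| = 5408, so the area is 2704.
The number of boundary lattice points is Σ gcd(|Δx|,|Δy|) = gcd(10,11) + gcd(39,25) + gcd(18,9) + gcd(6,40) + gcd(37,30) + gcd(41,14) + gcd(5,47) = 1+1+9+2+1+1+1 = 16.
Pick's theorem gives I = A − B/2 + 1 = 2704 − 16/2 + 1 = 2697.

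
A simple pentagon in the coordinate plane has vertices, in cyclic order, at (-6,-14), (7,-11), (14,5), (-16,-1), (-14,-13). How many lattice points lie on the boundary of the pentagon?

Along each edge there are gcd(|Δx|,|Δy|)+1 lattice points, so counting each shared vertex once the boundary has gcd(13,3) + gcd(7,16) + gcd(30,6) + gcd(2,12) + gcd(8,1) = 1+1+6+2+1 = 11.

11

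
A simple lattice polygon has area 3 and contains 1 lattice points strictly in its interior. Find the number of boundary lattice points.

Pick's theorem gives A = I + B/2 − 1, so B = 2(A − I + 1) = 2(3 − 1 + 1) = 6.

6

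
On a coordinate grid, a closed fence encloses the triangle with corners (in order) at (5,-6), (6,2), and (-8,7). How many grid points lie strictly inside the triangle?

The shoelace formula gives twice the area as |(5·2 − 6·(-6)) + (6·7 − (-8)·2) + ((-8)·(-6) − 5·7)| = 117, so the area is 117/2.
Summing gcd(|Δx|,|Δy|) over the edges gives the boundary count: gcd(1,8) + gcd(14,5) + gcd(13,13) = 1+1+13 = 15.
By Pick's theorem A = I + B/2 − 1, so I = 117/2 − 15/2 + 1 = 52.

52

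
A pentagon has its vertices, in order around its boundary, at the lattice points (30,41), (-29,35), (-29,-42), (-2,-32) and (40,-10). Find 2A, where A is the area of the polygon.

Using the shoelace formula, 2A = |(30·35 − (-29)·41) + ((-29)·(-42) − (-29)·35) + ((-29)·(-32) − (-2)·(-42)) + ((-2)·(-10) − 40·(-32)) + (40·41 − 30·(-10))| = 8556, so the area is 4278.

8556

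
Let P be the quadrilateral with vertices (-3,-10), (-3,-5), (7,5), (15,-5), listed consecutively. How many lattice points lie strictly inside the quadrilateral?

Using the shoelace formula, 2A = |((-3)·(-5) − (-3)·(-10)) + ((-3)·5 − 7·(-5)) + (7·(-5) − 15·5) + (15·(-10) − (-3)·(-5))| = 270, so the area is 135.
Along each edge there are gcd(|Δx|,|Δy|)+1 lattice points, so counting each shared vertex once the boundary has gcd(0,5) + gcd(10,10) + gcd(8,10) + gcd(18,5) = 5+10+2+1 = 18.
By Pick's theorem A = I + B/2 − 1, so I = 135 − 18/2 + 1 = 127.

127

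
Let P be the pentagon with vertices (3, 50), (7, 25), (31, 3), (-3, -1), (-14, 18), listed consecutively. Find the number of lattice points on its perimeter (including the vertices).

Along each edge there are gcd(|Δx|,|Δy|)+1 lattice points, so counting each shared vertex once the boundary has gcd(4,25) + gcd(24,22) + gcd(34,4) + gcd(11,19) + gcd(17,32) = 1+2+2+1+1 = 7.

7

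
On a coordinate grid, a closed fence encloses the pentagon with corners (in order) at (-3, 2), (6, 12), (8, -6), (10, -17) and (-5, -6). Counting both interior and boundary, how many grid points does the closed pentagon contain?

By the shoelace formula, twice the signed area is |[(-3)·12 − 6·2] + [6·(-6) − 8·12] + [8·(-17) − 10·(-6)] + [10·(-6) − (-5)·(-17)] + [(-5)·2 − (-3)·(-6)]| = 429, so the area is 429/2.
Along each edge there are gcd(|Δx|,|Δy|)+1 lattice points, so counting each shared vertex once the boundary has gcd(9,10) + gcd(2,18) + gcd(2,11) + gcd(15,11) + gcd(2,8) = 1+2+1+1+2 = 7.
Pick's theorem gives I = A − B/2 + 1 = 429/2 − 7/2 + 1 = 212, so the closed region contains I + B = 212 + 7 = 219 lattice points.

219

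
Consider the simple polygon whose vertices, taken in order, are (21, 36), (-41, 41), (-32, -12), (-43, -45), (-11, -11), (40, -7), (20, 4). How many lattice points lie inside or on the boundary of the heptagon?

By the shoelace formula, twice the signed area is |(21·41 − (-41)·36) + ((-41)·(-12) − (-32)·41) + ((-32)·(-45) − (-43)·(-12)) + ((-43)·(-11) − (-11)·(-45)) + ((-11)·(-7) − 40·(-11)) + (40·4 − 20·(-7)) + (20·36 − 21·4)| = 6496, so the area is 3248.
Summing gcd(|Δx|,|Δy|) over the edges gives the boundary count: gcd(62,5) + gcd(9,53) + gcd(11,33) + gcd(32,34) + gcd(51,4) + gcd(20,11) + gcd(1,32) = 1+1+11+2+1+1+1 = 18.
Pick's theorem gives I = A − B/2 + 1 = 3248 − 18/2 + 1 = 3240, so the closed region contains I + B = 3240 + 18 = 3258 lattice points.

3258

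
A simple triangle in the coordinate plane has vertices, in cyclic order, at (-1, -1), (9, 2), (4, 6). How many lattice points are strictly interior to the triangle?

The shoelace formula gives twice the area as |[(-1)·2 − 9·(-1)] + [9·6 − 4·2] + [4·(-1) − (-1)·6]| = 55, so the area is 27.5.
The number of boundary lattice points is Σ gcd(|Δx|,|Δy|) = gcd(10,3) + gcd(5,4) + gcd(5,7) = 1+1+1 = 3.
By Pick's theorem A = I + B/2 − 1, so I = 27.5 − 3/2 + 1 = 27.

27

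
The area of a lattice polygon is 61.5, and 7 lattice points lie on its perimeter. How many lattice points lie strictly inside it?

From Pick's theorem, I = A − B/2 + 1 = 61.5 − 7/2 + 1 = 59.

59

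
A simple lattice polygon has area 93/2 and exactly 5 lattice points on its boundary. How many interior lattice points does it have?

45

From Pick's theorem, I = A − B/2 + 1 = 93/2 − 5/2 + 1 = 45.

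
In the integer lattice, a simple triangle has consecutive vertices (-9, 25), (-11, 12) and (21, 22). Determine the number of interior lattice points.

Using the shoelace formula, 2A = |[(-9)·12 − (-11)·25] + [(-11)·22 − 21·12] + [21·25 − (-9)·22]| = 396, so the area is 198.
Summing gcd(|Δx|,|Δy|) over the edges gives the boundary count: gcd(2,13) + gcd(32,10) + gcd(30,3) = 1+2+3 = 6.
Pick's theorem gives I = A − B/2 + 1 = 198 − 6/2 + 1 = 196.

196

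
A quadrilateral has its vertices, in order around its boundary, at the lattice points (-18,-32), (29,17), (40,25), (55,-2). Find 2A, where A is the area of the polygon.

2584

The shoelace formula gives twice the area as |[(-18)·17 − 29·(-32)] + [29·25 − 40·17] + [40·(-2) − 55·25] + [55·(-32) − (-18)·(-2)]| = 2584, so the area is 1292.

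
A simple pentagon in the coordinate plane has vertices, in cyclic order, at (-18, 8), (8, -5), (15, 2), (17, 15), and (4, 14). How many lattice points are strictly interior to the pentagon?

By the shoelace formula, twice the signed area is |[(-18)·(-5) − 8·8] + [8·2 − 15·(-5)] + [15·15 − 17·2] + [17·14 − 4·15] + [4·8 − (-18)·14]| = 770, so the area is 385.
Along each edge there are gcd(|Δx|,|Δy|)+1 lattice points, so counting each shared vertex once the boundary has gcd(26,13) + gcd(7,7) + gcd(2,13) + gcd(13,1) + gcd(22,6) = 13+7+1+1+2 = 24.
Pick's theorem gives I = A − B/2 + 1 = 385 − 24/2 + 1 = 374.

374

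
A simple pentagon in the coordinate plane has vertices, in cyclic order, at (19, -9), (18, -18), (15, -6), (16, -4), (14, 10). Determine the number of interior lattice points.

38

By the shoelace formula, twice the signed area is |[19·(-18) − 18·(-9)] + [18·(-6) − 15·(-18)] + [15·(-4) − 16·(-6)] + [16·10 − 14·(-4)] + [14·(-9) − 19·10]| = 82, so the area is 41.
Summing gcd(|Δx|,|Δy|) over the edges gives the boundary count: gcd(1,9) + gcd(3,12) + gcd(1,2) + gcd(2,14) + gcd(5,19) = 1+3+1+2+1 = 8.
Pick's theorem gives I = A − B/2 + 1 = 41 − 8/2 + 1 = 38.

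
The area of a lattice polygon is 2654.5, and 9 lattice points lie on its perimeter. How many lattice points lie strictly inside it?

2651

Pick's theorem A = I + B/2 − 1 rearranges to I = A − B/2 + 1 = 2654.5 − 9/2 + 1 = 2651.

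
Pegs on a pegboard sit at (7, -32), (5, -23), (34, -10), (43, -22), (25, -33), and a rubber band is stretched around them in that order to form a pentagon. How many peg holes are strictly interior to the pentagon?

The shoelace formula gives twice the area as |(7·(-23) − 5·(-32)) + (5·(-10) − 34·(-23)) + (34·(-22) − 43·(-10)) + (43·(-33) − 25·(-22)) + (25·(-32) − 7·(-33))| = 1025, so the area is 1025/2.
Summing gcd(|Δx|,|Δy|) over the edges gives the boundary count: gcd(2,9) + gcd(29,13) + gcd(9,12) + gcd(18,11) + gcd(18,1) = 1+1+3+1+1 = 7.
By Pick's theorem A = I + B/2 − 1, so I = 1025/2 − 7/2 + 1 = 510.

510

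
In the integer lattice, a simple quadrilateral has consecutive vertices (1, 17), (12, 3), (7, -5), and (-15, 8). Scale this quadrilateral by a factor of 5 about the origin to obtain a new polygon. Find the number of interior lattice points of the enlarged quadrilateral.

Using the shoelace formula, 2A = |[1·3 − 12·17] + [12·(-5) − 7·3] + [7·8 − (-15)·(-5)] + [(-15)·17 − 1·8]| = 564, so the area is 282.
Summing gcd(|Δx|,|Δy|) over the edges gives the boundary count: gcd(11,14) + gcd(5,8) + gcd(22,13) + gcd(16,9) = 1+1+1+1 = 4.
Scaling by 5 multiplies the area by 5² = 25 (so the new area is 7050) and multiplies the boundary lattice-point count by 5, giving 20.
By Pick's theorem, the interior count of the dilated polygon is 7050 − 20/2 + 1 = 7041.

7041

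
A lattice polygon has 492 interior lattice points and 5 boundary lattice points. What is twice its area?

987

By Pick's theorem, A = I + B/2 − 1 = 492 + 5/2 − 1 = 987/2.
Hence 2A = 987.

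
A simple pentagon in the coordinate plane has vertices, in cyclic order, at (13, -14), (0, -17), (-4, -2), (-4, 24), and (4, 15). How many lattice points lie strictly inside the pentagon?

Using the shoelace formula, 2A = |(13·(-17) − 0·(-14)) + (0·(-2) − (-4)·(-17)) + ((-4)·24 − (-4)·(-2)) + ((-4)·15 − 4·24) + (4·(-14) − 13·15)| = 800, so the area is 400.
Along each edge there are gcd(|Δx|,|Δy|)+1 lattice points, so counting each shared vertex once the boundary has gcd(13,3) + gcd(4,15) + gcd(0,26) + gcd(8,9) + gcd(9,29) = 1+1+26+1+1 = 30.
By Pick's theorem A = I + B/2 − 1, so I = 400 − 30/2 + 1 = 386.

386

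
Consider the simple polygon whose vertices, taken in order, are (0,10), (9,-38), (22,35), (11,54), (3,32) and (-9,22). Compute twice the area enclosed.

2318

By the shoelace formula, twice the signed area is |[0·(-38) − 9·10] + [9·35 − 22·(-38)] + [22·54 − 11·35] + [11·32 − 3·54] + [3·22 − (-9)·32] + [(-9)·10 − 0·22]| = 2318, so the area is 1159.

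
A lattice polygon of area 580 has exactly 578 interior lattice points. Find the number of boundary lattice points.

Pick's theorem gives A = I + B/2 − 1, so B = 2(A − I + 1) = 2(580 − 578 + 1) = 6.

6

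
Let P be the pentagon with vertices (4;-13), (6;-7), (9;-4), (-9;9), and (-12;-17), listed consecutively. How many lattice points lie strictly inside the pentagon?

By the shoelace formula, twice the signed area is |(4·(-7) − 6·(-13)) + (6·(-4) − 9·(-7)) + (9·9 − (-9)·(-4)) + ((-9)·(-17) − (-12)·9) + ((-12)·(-13) − 4·(-17))| = 619, so the area is 619/2.
Along each edge there are gcd(|Δx|,|Δy|)+1 lattice points, so counting each shared vertex once the boundary has gcd(2,6) + gcd(3,3) + gcd(18,13) + gcd(3,26) + gcd(16,4) = 2+3+1+1+4 = 11.
By Pick's theorem A = I + B/2 − 1, so I = 619/2 − 11/2 + 1 = 305.

305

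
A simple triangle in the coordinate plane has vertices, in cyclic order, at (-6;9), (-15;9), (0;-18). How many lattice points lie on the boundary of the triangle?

Along each edge there are gcd(|Δx|,|Δy|)+1 lattice points, so counting each shared vertex once the boundary has gcd(9,0) + gcd(15,27) + gcd(6,27) = 9+3+3 = 15.

15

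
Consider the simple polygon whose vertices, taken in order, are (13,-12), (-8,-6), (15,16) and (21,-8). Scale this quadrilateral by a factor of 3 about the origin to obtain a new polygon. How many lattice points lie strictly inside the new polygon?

The shoelace formula gives twice the area as |[13·(-6) − (-8)·(-12)] + [(-8)·16 − 15·(-6)] + [15·(-8) − 21·16] + [21·(-12) − 13·(-8)]| = 816, so the area is 408.
Summing gcd(|Δx|,|Δy|) over the edges gives the boundary count: gcd(21,6) + gcd(23,22) + gcd(6,24) + gcd(8,4) = 3+1+6+4 = 14.
Scaling by 3 multiplies the area by 3² = 9 (so the new area is 3672) and multiplies the boundary lattice-point count by 3, giving 42.
By Pick's theorem, the interior count of the dilated polygon is 3672 − 42/2 + 1 = 3652.

3652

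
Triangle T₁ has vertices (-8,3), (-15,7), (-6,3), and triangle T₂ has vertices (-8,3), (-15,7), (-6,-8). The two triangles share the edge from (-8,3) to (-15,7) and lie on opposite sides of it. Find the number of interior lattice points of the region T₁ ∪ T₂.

The union is the simple quadrilateral with vertices (-8,3), (-6,3), (-15,7), (-6,-8) in order.
By the shoelace formula, twice the signed area is |((-8)·3 − (-6)·3) + ((-6)·7 − (-15)·3) + ((-15)·(-8) − (-6)·7) + ((-6)·3 − (-8)·(-8))| = 77, so the area is 38.5.
Summing gcd(|Δx|,|Δy|) over the edges gives the boundary count: gcd(2,0) + gcd(9,4) + gcd(9,15) + gcd(2,11) = 2+1+3+1 = 7.
By Pick's theorem I = A − B/2 + 1 = 38.5 − 7/2 + 1 = 36.

36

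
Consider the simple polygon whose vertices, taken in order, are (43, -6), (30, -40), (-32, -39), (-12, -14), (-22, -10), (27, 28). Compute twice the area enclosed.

Using the shoelace formula, 2A = |[43·(-40) − 30·(-6)] + [30·(-39) − (-32)·(-40)] + [(-32)·(-14) − (-12)·(-39)] + [(-12)·(-10) − (-22)·(-14)] + [(-22)·28 − 27·(-10)] + [27·(-6) − 43·28]| = 5910, so the area is 2955.

5910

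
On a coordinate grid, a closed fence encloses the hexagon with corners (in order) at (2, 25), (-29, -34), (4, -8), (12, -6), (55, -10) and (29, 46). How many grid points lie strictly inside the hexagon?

2376

Using the shoelace formula, 2A = |[2·(-34) − (-29)·25] + [(-29)·(-8) − 4·(-34)] + [4·(-6) − 12·(-8)] + [12·(-10) − 55·(-6)] + [55·46 − 29·(-10)] + [29·25 − 2·46]| = 4760, so the area is 2380.
The number of boundary lattice points is Σ gcd(|Δx|,|Δy|) = gcd(31,59) + gcd(33,26) + gcd(8,2) + gcd(43,4) + gcd(26,56) + gcd(27,21) = 1+1+2+1+2+3 = 10.
Pick's theorem gives I = A − B/2 + 1 = 2380 − 10/2 + 1 = 2376.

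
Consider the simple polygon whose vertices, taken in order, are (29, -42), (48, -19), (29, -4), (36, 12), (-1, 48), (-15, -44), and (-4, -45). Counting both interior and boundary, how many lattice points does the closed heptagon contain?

3402

By the shoelace formula, twice the signed area is |(29·(-19) − 48·(-42)) + (48·(-4) − 29·(-19)) + (29·12 − 36·(-4)) + (36·48 − (-1)·12) + ((-1)·(-44) − (-15)·48) + ((-15)·(-45) − (-4)·(-44)) + ((-4)·(-42) − 29·(-45))| = 6792, so the area is 3396.
Along each edge there are gcd(|Δx|,|Δy|)+1 lattice points, so counting each shared vertex once the boundary has gcd(19,23) + gcd(19,15) + gcd(7,16) + gcd(37,36) + gcd(14,92) + gcd(11,1) + gcd(33,3) = 1+1+1+1+2+1+3 = 10.
Pick's theorem gives I = A − B/2 + 1 = 3396 − 10/2 + 1 = 3392, so the closed region contains I + B = 3392 + 10 = 3402 lattice points.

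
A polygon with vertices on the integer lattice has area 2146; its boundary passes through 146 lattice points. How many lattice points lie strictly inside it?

Pick's theorem A = I + B/2 − 1 rearranges to I = A − B/2 + 1 = 2146 − 146/2 + 1 = 2074.

2074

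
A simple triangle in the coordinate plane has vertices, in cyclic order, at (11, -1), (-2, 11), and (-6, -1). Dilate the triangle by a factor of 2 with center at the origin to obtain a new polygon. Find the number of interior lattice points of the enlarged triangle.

387

By the shoelace formula, twice the signed area is |[11·11 − (-2)·(-1)] + [(-2)·(-1) − (-6)·11] + [(-6)·(-1) − 11·(-1)]| = 204, so the area is 102.
The number of boundary lattice points is Σ gcd(|Δx|,|Δy|) = gcd(13,12) + gcd(4,12) + gcd(17,0) = 1+4+17 = 22.
Scaling by 2 multiplies the area by 2² = 4 (so the new area is 408) and multiplies the boundary lattice-point count by 2, giving 44.
By Pick's theorem, the interior count of the dilated polygon is 408 − 44/2 + 1 = 387.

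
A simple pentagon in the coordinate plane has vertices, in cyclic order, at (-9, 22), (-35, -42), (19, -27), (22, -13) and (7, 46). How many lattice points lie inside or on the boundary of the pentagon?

2463

Using the shoelace formula, 2A = |((-9)·(-42) − (-35)·22) + ((-35)·(-27) − 19·(-42)) + (19·(-13) − 22·(-27)) + (22·46 − 7·(-13)) + (7·22 − (-9)·46)| = 4909, so the area is 4909/2.
The number of boundary lattice points is Σ gcd(|Δx|,|Δy|) = gcd(26,64) + gcd(54,15) + gcd(3,14) + gcd(15,59) + gcd(16,24) = 2+3+1+1+8 = 15.
Pick's theorem gives I = A − B/2 + 1 = 4909/2 − 15/2 + 1 = 2448, so the closed region contains I + B = 2448 + 15 = 2463 lattice points.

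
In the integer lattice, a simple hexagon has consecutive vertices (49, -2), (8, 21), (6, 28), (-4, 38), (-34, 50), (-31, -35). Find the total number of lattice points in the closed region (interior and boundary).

3557

Using the shoelace formula, 2A = |[49·21 − 8·(-2)] + [8·28 − 6·21] + [6·38 − (-4)·28] + [(-4)·50 − (-34)·38] + [(-34)·(-35) − (-31)·50] + [(-31)·(-2) − 49·(-35)]| = 7092, so the area is 3546.
Along each edge there are gcd(|Δx|,|Δy|)+1 lattice points, so counting each shared vertex once the boundary has gcd(41,23) + gcd(2,7) + gcd(10,10) + gcd(30,12) + gcd(3,85) + gcd(80,33) = 1+1+10+6+1+1 = 20.
Pick's theorem gives I = A − B/2 + 1 = 3546 − 20/2 + 1 = 3537, so the closed region contains I + B = 3537 + 20 = 3557 lattice points.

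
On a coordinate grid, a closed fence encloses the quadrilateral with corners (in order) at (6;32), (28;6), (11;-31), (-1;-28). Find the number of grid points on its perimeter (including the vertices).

Summing gcd(|Δx|,|Δy|) over the edges gives the boundary count: gcd(22,26) + gcd(17,37) + gcd(12,3) + gcd(7,60) = 2+1+3+1 = 7.

7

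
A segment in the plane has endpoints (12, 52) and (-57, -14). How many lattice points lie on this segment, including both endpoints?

The number of lattice points on a segment between lattice points is gcd(|Δx|,|Δy|) + 1 = gcd(69,66) + 1 = 3 + 1 = 4.

4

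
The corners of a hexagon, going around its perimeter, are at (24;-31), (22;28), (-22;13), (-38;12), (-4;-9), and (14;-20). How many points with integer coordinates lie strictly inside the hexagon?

By the shoelace formula, twice the signed area is |[24·28 − 22·(-31)] + [22·13 − (-22)·28] + [(-22)·12 − (-38)·13] + [(-38)·(-9) − (-4)·12] + [(-4)·(-20) − 14·(-9)] + [14·(-31) − 24·(-20)]| = 3128, so the area is 1564.
Along each edge there are gcd(|Δx|,|Δy|)+1 lattice points, so counting each shared vertex once the boundary has gcd(2,59) + gcd(44,15) + gcd(16,1) + gcd(34,21) + gcd(18,11) + gcd(10,11) = 1+1+1+1+1+1 = 6.
By Pick's theorem A = I + B/2 − 1, so I = 1564 − 6/2 + 1 = 1562.

1562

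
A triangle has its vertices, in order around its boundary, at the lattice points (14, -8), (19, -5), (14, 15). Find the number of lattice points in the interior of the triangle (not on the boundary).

The shoelace formula gives twice the area as |(14·(-5) − 19·(-8)) + (19·15 − 14·(-5)) + (14·(-8) − 14·15)| = 115, so the area is 57.5.
Along each edge there are gcd(|Δx|,|Δy|)+1 lattice points, so counting each shared vertex once the boundary has gcd(5,3) + gcd(5,20) + gcd(0,23) = 1+5+23 = 29.
Pick's theorem gives I = A − B/2 + 1 = 57.5 − 29/2 + 1 = 44.

44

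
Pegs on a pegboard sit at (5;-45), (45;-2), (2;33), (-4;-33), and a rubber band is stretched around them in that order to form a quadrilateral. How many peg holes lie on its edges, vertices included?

11

Along each edge there are gcd(|Δx|,|Δy|)+1 lattice points, so counting each shared vertex once the boundary has gcd(40,43) + gcd(43,35) + gcd(6,66) + gcd(9,12) = 1+1+6+3 = 11.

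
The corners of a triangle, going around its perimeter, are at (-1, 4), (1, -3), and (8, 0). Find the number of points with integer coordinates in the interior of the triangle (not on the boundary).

27

Using the shoelace formula, 2A = |[(-1)·(-3) − 1·4] + [1·0 − 8·(-3)] + [8·4 − (-1)·0]| = 55, so the area is 55/2.
The number of boundary lattice points is Σ gcd(|Δx|,|Δy|) = gcd(2,7) + gcd(7,3) + gcd(9,4) = 1+1+1 = 3.
Pick's theorem gives I = A − B/2 + 1 = 55/2 − 3/2 + 1 = 27.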